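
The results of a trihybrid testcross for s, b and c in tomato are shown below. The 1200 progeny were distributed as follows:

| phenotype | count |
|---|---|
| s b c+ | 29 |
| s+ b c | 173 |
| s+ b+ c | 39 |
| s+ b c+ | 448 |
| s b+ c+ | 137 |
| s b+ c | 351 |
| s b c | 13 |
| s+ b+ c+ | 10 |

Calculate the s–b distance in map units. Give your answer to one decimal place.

The two most frequent reciprocal classes, s+ b c+ and s b+ c, are the parental types, so the F1 was s+ b c+ / s b+ c.
The two rarest classes, s+ b+ c+ and s b c, are the double crossovers. Comparing them with the parentals, only the b allele has switched, so b is the middle locus and the order is s – b – c.
Crossovers in the s–b interval produce the single-crossover classes s b c+ and s+ b+ c (29 + 39 = 68) plus the double crossovers (23).
RF(s–b) = (68 + 23) / 1200 = 91/1200 = 0.0758 → 7.6 map units.

7.6 map units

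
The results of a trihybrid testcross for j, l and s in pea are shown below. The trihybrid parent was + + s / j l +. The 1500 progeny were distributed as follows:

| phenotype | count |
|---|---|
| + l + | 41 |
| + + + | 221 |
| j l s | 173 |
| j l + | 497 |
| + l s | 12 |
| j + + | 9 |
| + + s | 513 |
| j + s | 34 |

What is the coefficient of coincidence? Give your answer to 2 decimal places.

0.79

The two rarest classes, + l s and j + +, are the double crossovers. Comparing them with the parentals, only the l allele has switched, so l is the middle locus and the order is j – l – s.
j–l: (75 + 21)/1500 = 0.0640; l–s: (394 + 21)/1500 = 0.2767.
Expected DCO frequency = 0.0640 × 0.2767 ≈ 0.01771; observed = 21/1500 ≈ 0.01400.
Coefficient of coincidence = 0.01400/0.01771 ≈ 0.79.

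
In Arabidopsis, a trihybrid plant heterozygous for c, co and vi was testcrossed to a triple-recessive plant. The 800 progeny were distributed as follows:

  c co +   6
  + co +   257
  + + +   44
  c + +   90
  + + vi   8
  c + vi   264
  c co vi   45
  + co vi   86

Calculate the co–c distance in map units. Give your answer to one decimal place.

12.9 map units

The two most frequent reciprocal classes, + co + and c + vi, are the parental types, so the F1 was + co + / c + vi.
The two rarest classes, c co + and + + vi, are the double crossovers. Comparing them with the parentals, only the c allele has switched, so c is the middle locus and the order is co – c – vi.
Crossovers in the co–c interval produce the single-crossover classes + + + and c co vi (44 + 45 = 89) plus the double crossovers (14).
RF(co–c) = (89 + 14) / 800 = 103/800 = 0.1288 → 12.9 map units.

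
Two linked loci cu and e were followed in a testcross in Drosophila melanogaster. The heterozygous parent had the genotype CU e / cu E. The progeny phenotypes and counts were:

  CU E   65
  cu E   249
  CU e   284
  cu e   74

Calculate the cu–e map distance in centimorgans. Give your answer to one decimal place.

20.7 centimorgans

The recombinant classes are CU E and cu e: 65 + 74 = 139.
Recombination frequency = 139/672 = 0.2068 ≈ 20.7%, i.e. 20.7 centimorgans.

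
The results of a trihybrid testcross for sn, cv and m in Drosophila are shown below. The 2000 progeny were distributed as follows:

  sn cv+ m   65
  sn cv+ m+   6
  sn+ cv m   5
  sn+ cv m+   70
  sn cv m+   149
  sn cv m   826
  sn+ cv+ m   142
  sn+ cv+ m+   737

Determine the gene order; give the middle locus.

sn

The two most frequent reciprocal classes, sn cv m and sn+ cv+ m+, are the parental types, so the F1 was sn cv m / sn+ cv+ m+.
The two rarest classes, sn+ cv m and sn cv+ m+, are the double crossovers. Comparing them with the parentals, only the sn allele has switched, so sn is the middle locus and the order is cv – sn – m.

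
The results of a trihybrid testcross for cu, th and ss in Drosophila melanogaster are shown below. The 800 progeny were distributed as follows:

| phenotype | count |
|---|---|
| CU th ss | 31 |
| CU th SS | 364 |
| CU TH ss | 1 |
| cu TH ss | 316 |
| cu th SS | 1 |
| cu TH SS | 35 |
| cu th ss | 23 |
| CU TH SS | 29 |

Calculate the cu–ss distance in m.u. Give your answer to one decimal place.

The two most frequent reciprocal classes, cu TH ss and CU th SS, are the parental types, so the F1 was cu TH ss / CU th SS.
The two rarest classes, CU TH ss and cu th SS, are the double crossovers. Comparing them with the parentals, only the cu allele has switched, so cu is the middle locus and the order is th – cu – ss.
Crossovers in the cu–ss interval produce the single-crossover classes cu TH SS and CU th ss (35 + 31 = 66) plus the double crossovers (2).
RF(cu–ss) = (66 + 2) / 800 = 68/800 = 0.0850 → 8.5 m.u.

8.5 m.u.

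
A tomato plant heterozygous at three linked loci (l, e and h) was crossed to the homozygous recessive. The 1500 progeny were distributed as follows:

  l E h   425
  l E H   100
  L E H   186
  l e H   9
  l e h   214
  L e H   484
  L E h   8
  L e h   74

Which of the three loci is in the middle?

The two most frequent reciprocal classes, L e H and l E h, are the parental types, so the F1 was L e H / l E h.
The two rarest classes, l e H and L E h, are the double crossovers. Comparing them with the parentals, only the l allele has switched, so l is the middle locus and the order is e – l – h.

l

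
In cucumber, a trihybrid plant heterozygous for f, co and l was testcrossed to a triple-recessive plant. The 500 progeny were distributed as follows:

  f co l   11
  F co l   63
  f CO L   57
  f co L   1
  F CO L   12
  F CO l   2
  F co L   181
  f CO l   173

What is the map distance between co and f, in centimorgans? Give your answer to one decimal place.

5.2 centimorgans

The two most frequent reciprocal classes, f CO l and F co L, are the parental types, so the F1 was f CO l / F co L.
The two rarest classes, F CO l and f co L, are the double crossovers. Comparing them with the parentals, only the f allele has switched, so f is the middle locus and the order is co – f – l.
Crossovers in the co–f interval produce the single-crossover classes f co l and F CO L (11 + 12 = 23) plus the double crossovers (3).
RF(co–f) = (23 + 3) / 500 = 26/500 = 0.0520 → 5.2 centimorgans.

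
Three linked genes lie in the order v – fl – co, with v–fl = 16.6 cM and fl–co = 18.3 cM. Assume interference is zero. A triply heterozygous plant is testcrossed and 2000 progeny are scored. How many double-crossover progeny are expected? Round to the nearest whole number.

Map distances give recombination frequencies of 0.166 and 0.183 for the two intervals.
With no interference, expected double-crossover frequency = 0.166 × 0.183 = 0.03038.
Expected number = 0.03038 × 2000 = 60.76 ≈ 61.

61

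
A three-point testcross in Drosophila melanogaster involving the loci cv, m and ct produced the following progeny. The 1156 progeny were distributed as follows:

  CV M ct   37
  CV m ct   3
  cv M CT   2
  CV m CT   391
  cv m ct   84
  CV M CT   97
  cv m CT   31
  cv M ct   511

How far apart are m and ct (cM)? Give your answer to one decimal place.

16.1 cM

The two most frequent reciprocal classes, CV m CT and cv M ct, are the parental types, so the F1 was CV m CT / cv M ct.
The two rarest classes, CV m ct and cv M CT, are the double crossovers. Comparing them with the parentals, only the ct allele has switched, so ct is the middle locus and the order is cv – ct – m.
Crossovers in the ct–m interval produce the single-crossover classes CV M CT and cv m ct (97 + 84 = 181) plus the double crossovers (5).
RF(ct–m) = (181 + 5) / 1156 = 186/1156 = 0.1609 → 16.1 cM.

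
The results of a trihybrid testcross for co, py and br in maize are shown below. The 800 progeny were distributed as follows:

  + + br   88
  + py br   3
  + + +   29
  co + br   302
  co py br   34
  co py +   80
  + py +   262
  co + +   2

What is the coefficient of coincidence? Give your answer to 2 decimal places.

0.34

The two most frequent reciprocal classes, + py + and co + br, are the parental types, so the F1 was + py + / co + br.
The two rarest classes, + py br and co + +, are the double crossovers. Comparing them with the parentals, only the br allele has switched, so br is the middle locus and the order is co – br – py.
co–br: (168 + 5)/800 = 0.2162; br–py: (63 + 5)/800 = 0.0850.
Expected DCO frequency = 0.2162 × 0.0850 ≈ 0.01838; observed = 5/800 ≈ 0.00625.
Coefficient of coincidence = 0.00625/0.01838 ≈ 0.34.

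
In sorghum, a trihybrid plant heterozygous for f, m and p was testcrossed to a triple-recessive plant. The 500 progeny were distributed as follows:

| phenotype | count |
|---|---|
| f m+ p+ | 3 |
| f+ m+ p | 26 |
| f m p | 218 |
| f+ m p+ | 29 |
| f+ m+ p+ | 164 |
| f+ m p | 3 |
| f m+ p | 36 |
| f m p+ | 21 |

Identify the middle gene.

f

The two most frequent reciprocal classes, f+ m+ p+ and f m p, are the parental types, so the F1 was f+ m+ p+ / f m p.
The two rarest classes, f m+ p+ and f+ m p, are the double crossovers. Comparing them with the parentals, only the f allele has switched, so f is the middle locus and the order is m – f – p.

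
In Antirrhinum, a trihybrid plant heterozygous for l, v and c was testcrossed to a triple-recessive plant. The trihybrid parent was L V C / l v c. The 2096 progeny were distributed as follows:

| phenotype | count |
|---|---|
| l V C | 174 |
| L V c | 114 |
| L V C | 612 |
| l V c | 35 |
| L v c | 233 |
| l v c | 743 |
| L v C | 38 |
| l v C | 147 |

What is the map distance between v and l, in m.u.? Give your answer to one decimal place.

The two rarest classes, L v C and l V c, are the double crossovers. Comparing them with the parentals, only the v allele has switched, so v is the middle locus and the order is c – v – l.
Crossovers in the v–l interval produce the single-crossover classes l V C and L v c (174 + 233 = 407) plus the double crossovers (73).
RF(v–l) = (407 + 73) / 2096 = 480/2096 = 0.2290 → 22.9 m.u.

22.9 m.u.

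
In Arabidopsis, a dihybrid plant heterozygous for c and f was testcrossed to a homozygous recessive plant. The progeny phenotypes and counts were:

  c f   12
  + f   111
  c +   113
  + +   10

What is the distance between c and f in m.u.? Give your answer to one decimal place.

The two most frequent classes, + f (111) and c + (113), are the parental types, so the F1 was + f / c +.
The recombinant classes are + + and c f: 10 + 12 = 22.
Recombination frequency = 22/246 = 0.0894 ≈ 8.9%, i.e. 8.9 m.u.

8.9 m.u.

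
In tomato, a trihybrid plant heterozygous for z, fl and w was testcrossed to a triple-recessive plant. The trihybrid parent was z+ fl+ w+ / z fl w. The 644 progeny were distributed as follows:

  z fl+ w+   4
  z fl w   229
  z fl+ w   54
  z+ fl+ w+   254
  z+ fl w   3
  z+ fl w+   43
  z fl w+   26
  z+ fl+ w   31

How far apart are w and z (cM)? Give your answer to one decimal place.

The two rarest classes, z fl+ w+ and z+ fl w, are the double crossovers. Comparing them with the parentals, only the z allele has switched, so z is the middle locus and the order is w – z – fl.
Crossovers in the w–z interval produce the single-crossover classes z+ fl+ w and z fl w+ (31 + 26 = 57) plus the double crossovers (7).
RF(w–z) = (57 + 7) / 644 = 64/644 = 0.0994 → 9.9 cM.

9.9 cM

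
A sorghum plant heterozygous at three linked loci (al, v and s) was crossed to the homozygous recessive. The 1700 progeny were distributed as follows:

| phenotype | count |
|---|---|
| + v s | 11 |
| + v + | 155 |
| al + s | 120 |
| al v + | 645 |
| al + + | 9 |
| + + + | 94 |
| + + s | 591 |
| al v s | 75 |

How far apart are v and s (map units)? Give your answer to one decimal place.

11.1 map units

The two most frequent reciprocal classes, al v + and + + s, are the parental types, so the F1 was al v + / + + s.
The two rarest classes, al + + and + v s, are the double crossovers. Comparing them with the parentals, only the v allele has switched, so v is the middle locus and the order is s – v – al.
Crossovers in the s–v interval produce the single-crossover classes al v s and + + + (75 + 94 = 169) plus the double crossovers (20).
RF(s–v) = (169 + 20) / 1700 = 189/1700 = 0.1112 → 11.1 map units.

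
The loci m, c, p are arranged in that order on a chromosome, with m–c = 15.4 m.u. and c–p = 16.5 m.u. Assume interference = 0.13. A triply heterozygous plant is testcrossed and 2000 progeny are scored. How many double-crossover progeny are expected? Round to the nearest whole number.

44

Map distances give recombination frequencies of 0.154 and 0.165 for the two intervals.
With interference 0.13 (so coincidence = 0.87), expected double-crossover frequency = 0.154 × 0.165 × 0.87 = 0.02211.
Expected number = 0.02211 × 2000 = 44.21 ≈ 44.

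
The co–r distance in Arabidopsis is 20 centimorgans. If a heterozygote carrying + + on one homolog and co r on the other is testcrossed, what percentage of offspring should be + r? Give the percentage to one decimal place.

10.0%

A map distance of 20 centimorgans corresponds to a recombination frequency of 0.200.
The F1 is + + / co r, so + r is a recombinant gamete class with expected frequency r/2 = 0.200/2 = 0.1000.
That is 0.1000 = 10.0% of the progeny.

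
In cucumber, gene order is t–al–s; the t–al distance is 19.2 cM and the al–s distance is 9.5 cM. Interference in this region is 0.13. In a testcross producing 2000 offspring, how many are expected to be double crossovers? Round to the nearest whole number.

Map distances give recombination frequencies of 0.192 and 0.095 for the two intervals.
With interference 0.13 (so coincidence = 0.87), expected double-crossover frequency = 0.192 × 0.095 × 0.87 = 0.01587.
Expected number = 0.01587 × 2000 = 31.74 ≈ 32.

32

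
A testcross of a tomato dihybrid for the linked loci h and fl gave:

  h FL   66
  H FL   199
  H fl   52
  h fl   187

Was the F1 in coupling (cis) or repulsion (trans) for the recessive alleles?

The two most frequent classes are H FL (199) and h fl (187); these are the parental (non-recombinant) types.
So the F1 carried H FL on one chromosome and h fl on the other — the recessive alleles are on the same chromosome (cis / coupling).

cis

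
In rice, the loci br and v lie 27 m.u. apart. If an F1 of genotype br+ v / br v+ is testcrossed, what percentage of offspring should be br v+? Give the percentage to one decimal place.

36.5%

A map distance of 27 m.u. corresponds to a recombination frequency of 0.270.
The F1 is br+ v / br v+, so br v+ is a parental gamete class with expected frequency (1 − r)/2 = 0.730/2 = 0.3650.
That is 0.3650 = 36.5% of the progeny.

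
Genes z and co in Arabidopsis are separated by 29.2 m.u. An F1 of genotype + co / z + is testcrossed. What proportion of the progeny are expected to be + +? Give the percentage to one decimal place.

A map distance of 29.2 m.u. corresponds to a recombination frequency of 0.292.
The F1 is + co / z +, so + + is a recombinant gamete class with expected frequency r/2 = 0.292/2 = 0.1460.
That is 0.1460 = 14.6% of the progeny.

14.6%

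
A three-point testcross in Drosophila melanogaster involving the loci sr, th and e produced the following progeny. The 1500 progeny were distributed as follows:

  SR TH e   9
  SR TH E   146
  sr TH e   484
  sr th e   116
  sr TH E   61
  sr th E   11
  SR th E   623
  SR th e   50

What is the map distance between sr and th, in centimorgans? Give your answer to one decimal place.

18.8 centimorgans

The two most frequent reciprocal classes, SR th E and sr TH e, are the parental types, so the F1 was SR th E / sr TH e.
The two rarest classes, sr th E and SR TH e, are the double crossovers. Comparing them with the parentals, only the sr allele has switched, so sr is the middle locus and the order is th – sr – e.
Crossovers in the th–sr interval produce the single-crossover classes SR TH E and sr th e (146 + 116 = 262) plus the double crossovers (20).
RF(th–sr) = (262 + 20) / 1500 = 282/1500 = 0.1880 → 18.8 centimorgans.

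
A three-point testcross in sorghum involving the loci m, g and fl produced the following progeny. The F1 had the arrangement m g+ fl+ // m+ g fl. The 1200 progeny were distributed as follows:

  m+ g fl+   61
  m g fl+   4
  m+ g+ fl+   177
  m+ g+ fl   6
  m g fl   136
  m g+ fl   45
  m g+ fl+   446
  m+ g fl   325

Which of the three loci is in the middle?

The two rarest classes, m g fl+ and m+ g+ fl, are the double crossovers. Comparing them with the parentals, only the g allele has switched, so g is the middle locus and the order is m – g – fl.

g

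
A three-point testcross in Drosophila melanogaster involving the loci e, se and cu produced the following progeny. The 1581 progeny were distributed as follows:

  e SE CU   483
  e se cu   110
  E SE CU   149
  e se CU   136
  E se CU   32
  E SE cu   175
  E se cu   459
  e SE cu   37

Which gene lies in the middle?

The two most frequent reciprocal classes, e SE CU and E se cu, are the parental types, so the F1 was e SE CU / E se cu.
The two rarest classes, e SE cu and E se CU, are the double crossovers. Comparing them with the parentals, only the cu allele has switched, so cu is the middle locus and the order is se – cu – e.

cu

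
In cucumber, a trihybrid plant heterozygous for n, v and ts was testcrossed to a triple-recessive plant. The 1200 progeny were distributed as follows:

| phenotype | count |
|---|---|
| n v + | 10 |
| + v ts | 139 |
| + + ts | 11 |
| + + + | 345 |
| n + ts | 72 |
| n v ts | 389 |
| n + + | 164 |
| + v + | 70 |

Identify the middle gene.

ts

The two most frequent reciprocal classes, + + + and n v ts, are the parental types, so the F1 was + + + / n v ts.
The two rarest classes, + + ts and n v +, are the double crossovers. Comparing them with the parentals, only the ts allele has switched, so ts is the middle locus and the order is v – ts – n.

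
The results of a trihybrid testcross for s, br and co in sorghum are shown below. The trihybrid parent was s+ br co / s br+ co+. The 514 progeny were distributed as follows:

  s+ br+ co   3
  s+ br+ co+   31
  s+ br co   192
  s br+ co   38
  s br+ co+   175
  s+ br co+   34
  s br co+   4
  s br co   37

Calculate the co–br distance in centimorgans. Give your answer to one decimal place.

15.4 centimorgans

The two rarest classes, s+ br+ co and s br co+, are the double crossovers. Comparing them with the parentals, only the br allele has switched, so br is the middle locus and the order is co – br – s.
Crossovers in the co–br interval produce the single-crossover classes s+ br co+ and s br+ co (34 + 38 = 72) plus the double crossovers (7).
RF(co–br) = (72 + 7) / 514 = 79/514 = 0.1537 → 15.4 centimorgans.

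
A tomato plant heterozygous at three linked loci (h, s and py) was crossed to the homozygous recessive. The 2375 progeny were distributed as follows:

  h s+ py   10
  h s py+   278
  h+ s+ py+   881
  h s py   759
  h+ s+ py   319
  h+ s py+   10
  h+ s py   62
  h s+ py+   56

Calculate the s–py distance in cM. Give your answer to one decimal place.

26.0 cM

The two most frequent reciprocal classes, h+ s+ py+ and h s py, are the parental types, so the F1 was h+ s+ py+ / h s py.
The two rarest classes, h+ s py+ and h s+ py, are the double crossovers. Comparing them with the parentals, only the s allele has switched, so s is the middle locus and the order is h – s – py.
Crossovers in the s–py interval produce the single-crossover classes h+ s+ py and h s py+ (319 + 278 = 597) plus the double crossovers (20).
RF(s–py) = (597 + 20) / 2375 = 617/2375 = 0.2598 → 26.0 cM.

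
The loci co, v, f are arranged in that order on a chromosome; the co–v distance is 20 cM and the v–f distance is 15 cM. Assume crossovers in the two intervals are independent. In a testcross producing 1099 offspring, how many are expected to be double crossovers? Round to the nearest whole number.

33

Map distances give recombination frequencies of 0.200 and 0.150 for the two intervals.
With no interference, expected double-crossover frequency = 0.200 × 0.150 = 0.03000.
Expected number = 0.03000 × 1099 = 32.97 ≈ 33.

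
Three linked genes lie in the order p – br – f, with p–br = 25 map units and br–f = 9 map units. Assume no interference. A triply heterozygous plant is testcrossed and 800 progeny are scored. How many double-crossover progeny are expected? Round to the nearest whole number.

Map distances give recombination frequencies of 0.250 and 0.090 for the two intervals.
With no interference, expected double-crossover frequency = 0.250 × 0.090 = 0.02250.
Expected number = 0.02250 × 800 = 18.00 ≈ 18.

18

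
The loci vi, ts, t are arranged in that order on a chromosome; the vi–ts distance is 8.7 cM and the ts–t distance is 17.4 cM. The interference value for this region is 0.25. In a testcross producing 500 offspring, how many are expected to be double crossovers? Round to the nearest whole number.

Map distances give recombination frequencies of 0.087 and 0.174 for the two intervals.
With interference 0.25 (so coincidence = 0.75), expected double-crossover frequency = 0.087 × 0.174 × 0.75 = 0.01135.
Expected number = 0.01135 × 500 = 5.68 ≈ 6.

6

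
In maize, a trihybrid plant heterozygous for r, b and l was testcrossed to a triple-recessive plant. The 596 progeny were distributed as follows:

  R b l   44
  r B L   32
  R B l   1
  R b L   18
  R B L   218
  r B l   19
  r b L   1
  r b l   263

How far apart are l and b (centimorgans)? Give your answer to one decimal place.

6.5 centimorgans

The two most frequent reciprocal classes, R B L and r b l, are the parental types, so the F1 was R B L / r b l.
The two rarest classes, R B l and r b L, are the double crossovers. Comparing them with the parentals, only the l allele has switched, so l is the middle locus and the order is r – l – b.
Crossovers in the l–b interval produce the single-crossover classes R b L and r B l (18 + 19 = 37) plus the double crossovers (2).
RF(l–b) = (37 + 2) / 596 = 39/596 = 0.0654 → 6.5 centimorgans.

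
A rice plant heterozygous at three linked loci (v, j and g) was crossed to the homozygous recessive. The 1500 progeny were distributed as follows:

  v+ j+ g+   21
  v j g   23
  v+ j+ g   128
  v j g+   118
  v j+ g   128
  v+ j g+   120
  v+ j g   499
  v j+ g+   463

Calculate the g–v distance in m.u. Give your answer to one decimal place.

19.5 m.u.

The two most frequent reciprocal classes, v j+ g+ and v+ j g, are the parental types, so the F1 was v j+ g+ / v+ j g.
The two rarest classes, v+ j+ g+ and v j g, are the double crossovers. Comparing them with the parentals, only the v allele has switched, so v is the middle locus and the order is j – v – g.
Crossovers in the v–g interval produce the single-crossover classes v j+ g and v+ j g+ (128 + 120 = 248) plus the double crossovers (44).
RF(v–g) = (248 + 44) / 1500 = 292/1500 = 0.1947 → 19.5 m.u.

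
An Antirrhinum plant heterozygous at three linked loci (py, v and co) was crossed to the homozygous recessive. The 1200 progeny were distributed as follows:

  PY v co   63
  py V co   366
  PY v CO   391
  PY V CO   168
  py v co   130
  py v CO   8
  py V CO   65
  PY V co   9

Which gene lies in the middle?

The two most frequent reciprocal classes, PY v CO and py V co, are the parental types, so the F1 was PY v CO / py V co.
The two rarest classes, py v CO and PY V co, are the double crossovers. Comparing them with the parentals, only the py allele has switched, so py is the middle locus and the order is co – py – v.

py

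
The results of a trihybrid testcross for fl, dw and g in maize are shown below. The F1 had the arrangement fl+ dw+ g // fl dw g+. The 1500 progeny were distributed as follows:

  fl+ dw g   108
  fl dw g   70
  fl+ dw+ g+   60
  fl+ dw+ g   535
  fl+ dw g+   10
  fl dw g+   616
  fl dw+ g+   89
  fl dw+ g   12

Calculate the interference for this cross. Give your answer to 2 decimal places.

0.01

The two rarest classes, fl dw+ g and fl+ dw g+, are the double crossovers. Comparing them with the parentals, only the fl allele has switched, so fl is the middle locus and the order is g – fl – dw.
g–fl: (130 + 22)/1500 = 0.1013; fl–dw: (197 + 22)/1500 = 0.1460.
Expected DCO frequency = 0.1013 × 0.1460 ≈ 0.01479; observed = 22/1500 ≈ 0.01467.
Coefficient of coincidence = 0.01467/0.01479 ≈ 0.99; interference = 1 − 0.99 = 0.01.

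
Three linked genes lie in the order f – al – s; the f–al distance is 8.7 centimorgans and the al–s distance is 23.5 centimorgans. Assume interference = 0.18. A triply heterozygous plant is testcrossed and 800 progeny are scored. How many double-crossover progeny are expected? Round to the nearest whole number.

13

Map distances give recombination frequencies of 0.087 and 0.235 for the two intervals.
With interference 0.18 (so coincidence = 0.82), expected double-crossover frequency = 0.087 × 0.235 × 0.82 = 0.01676.
Expected number = 0.01676 × 800 = 13.41 ≈ 13.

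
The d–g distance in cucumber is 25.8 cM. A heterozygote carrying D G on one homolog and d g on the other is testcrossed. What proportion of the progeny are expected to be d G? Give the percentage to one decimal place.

12.9%

A map distance of 25.8 cM corresponds to a recombination frequency of 0.258.
The F1 is D G / d g, so d G is a recombinant gamete class with expected frequency r/2 = 0.258/2 = 0.1290.
That is 0.1290 = 12.9% of the progeny.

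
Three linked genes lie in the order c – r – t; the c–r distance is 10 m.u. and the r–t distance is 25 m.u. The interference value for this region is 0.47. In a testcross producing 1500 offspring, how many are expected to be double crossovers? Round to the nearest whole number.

Map distances give recombination frequencies of 0.100 and 0.250 for the two intervals.
With interference 0.47 (so coincidence = 0.53), expected double-crossover frequency = 0.100 × 0.250 × 0.53 = 0.01325.
Expected number = 0.01325 × 1500 = 19.88 ≈ 20.

20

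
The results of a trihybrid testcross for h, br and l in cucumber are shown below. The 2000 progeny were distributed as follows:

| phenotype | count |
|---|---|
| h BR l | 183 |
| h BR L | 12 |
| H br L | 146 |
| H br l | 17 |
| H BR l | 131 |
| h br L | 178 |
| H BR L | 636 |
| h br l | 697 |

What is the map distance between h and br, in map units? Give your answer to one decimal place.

The two most frequent reciprocal classes, h br l and H BR L, are the parental types, so the F1 was h br l / H BR L.
The two rarest classes, H br l and h BR L, are the double crossovers. Comparing them with the parentals, only the h allele has switched, so h is the middle locus and the order is l – h – br.
Crossovers in the h–br interval produce the single-crossover classes h BR l and H br L (183 + 146 = 329) plus the double crossovers (29).
RF(h–br) = (329 + 29) / 2000 = 358/2000 = 0.1790 → 17.9 map units.

17.9 map units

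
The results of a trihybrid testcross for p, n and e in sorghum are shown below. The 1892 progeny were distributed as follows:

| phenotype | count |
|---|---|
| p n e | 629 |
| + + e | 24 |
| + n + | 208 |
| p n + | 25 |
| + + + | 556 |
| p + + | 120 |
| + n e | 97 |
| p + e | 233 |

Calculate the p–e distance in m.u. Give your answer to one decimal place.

14.1 m.u.

The two most frequent reciprocal classes, + + + and p n e, are the parental types, so the F1 was + + + / p n e.
The two rarest classes, + + e and p n +, are the double crossovers. Comparing them with the parentals, only the e allele has switched, so e is the middle locus and the order is p – e – n.
Crossovers in the p–e interval produce the single-crossover classes p + + and + n e (120 + 97 = 217) plus the double crossovers (49).
RF(p–e) = (217 + 49) / 1892 = 266/1892 = 0.1406 → 14.1 m.u.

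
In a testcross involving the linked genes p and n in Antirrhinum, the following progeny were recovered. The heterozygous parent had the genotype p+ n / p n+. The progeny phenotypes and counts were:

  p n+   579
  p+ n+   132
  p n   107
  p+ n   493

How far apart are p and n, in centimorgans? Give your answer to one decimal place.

18.2 centimorgans

The recombinant classes are p+ n+ and p n: 132 + 107 = 239.
Recombination frequency = 239/1311 = 0.1823 ≈ 18.2%, i.e. 18.2 centimorgans.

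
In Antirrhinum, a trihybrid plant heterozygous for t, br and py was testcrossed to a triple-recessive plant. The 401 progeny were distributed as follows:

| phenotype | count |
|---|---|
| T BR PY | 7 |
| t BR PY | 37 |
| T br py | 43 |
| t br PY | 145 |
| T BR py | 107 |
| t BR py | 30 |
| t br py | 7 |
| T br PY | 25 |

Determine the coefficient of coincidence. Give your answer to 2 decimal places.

0.87

The two most frequent reciprocal classes, T BR py and t br PY, are the parental types, so the F1 was T BR py / t br PY.
The two rarest classes, T BR PY and t br py, are the double crossovers. Comparing them with the parentals, only the py allele has switched, so py is the middle locus and the order is t – py – br.
t–py: (55 + 14)/401 = 0.1721; py–br: (80 + 14)/401 = 0.2344.
Expected DCO frequency = 0.1721 × 0.2344 ≈ 0.04034; observed = 14/401 ≈ 0.03491.
Coefficient of coincidence = 0.03491/0.04034 ≈ 0.87.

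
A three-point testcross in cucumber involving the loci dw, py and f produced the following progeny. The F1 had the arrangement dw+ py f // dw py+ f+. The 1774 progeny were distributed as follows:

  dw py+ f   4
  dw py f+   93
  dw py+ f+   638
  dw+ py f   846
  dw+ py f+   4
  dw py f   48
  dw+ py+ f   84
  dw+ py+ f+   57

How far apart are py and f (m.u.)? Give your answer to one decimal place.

The two rarest classes, dw+ py f+ and dw py+ f, are the double crossovers. Comparing them with the parentals, only the f allele has switched, so f is the middle locus and the order is py – f – dw.
Crossovers in the py–f interval produce the single-crossover classes dw+ py+ f and dw py f+ (84 + 93 = 177) plus the double crossovers (8).
RF(py–f) = (177 + 8) / 1774 = 185/1774 = 0.1043 → 10.4 m.u.

10.4 m.u.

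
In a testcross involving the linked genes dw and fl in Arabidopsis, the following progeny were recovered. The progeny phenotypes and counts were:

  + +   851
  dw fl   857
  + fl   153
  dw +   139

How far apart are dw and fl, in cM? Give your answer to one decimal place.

14.6 cM

The two most frequent classes, + + (851) and dw fl (857), are the parental types, so the F1 was + + / dw fl.
The recombinant classes are + fl and dw +: 153 + 139 = 292.
Recombination frequency = 292/2000 = 0.1460 ≈ 14.6%, i.e. 14.6 cM.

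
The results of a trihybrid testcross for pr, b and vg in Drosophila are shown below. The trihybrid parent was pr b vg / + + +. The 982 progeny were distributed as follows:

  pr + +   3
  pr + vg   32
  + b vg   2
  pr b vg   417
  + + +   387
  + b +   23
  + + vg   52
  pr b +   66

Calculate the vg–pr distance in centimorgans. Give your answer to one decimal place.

12.5 centimorgans

The two rarest classes, + b vg and pr + +, are the double crossovers. Comparing them with the parentals, only the pr allele has switched, so pr is the middle locus and the order is vg – pr – b.
Crossovers in the vg–pr interval produce the single-crossover classes pr b + and + + vg (66 + 52 = 118) plus the double crossovers (5).
RF(vg–pr) = (118 + 5) / 982 = 123/982 = 0.1253 → 12.5 centimorgans.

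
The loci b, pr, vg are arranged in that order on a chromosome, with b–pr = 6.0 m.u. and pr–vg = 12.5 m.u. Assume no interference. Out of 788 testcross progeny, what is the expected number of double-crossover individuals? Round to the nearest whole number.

Map distances give recombination frequencies of 0.060 and 0.125 for the two intervals.
With no interference, expected double-crossover frequency = 0.060 × 0.125 = 0.00750.
Expected number = 0.00750 × 788 = 5.91 ≈ 6.

6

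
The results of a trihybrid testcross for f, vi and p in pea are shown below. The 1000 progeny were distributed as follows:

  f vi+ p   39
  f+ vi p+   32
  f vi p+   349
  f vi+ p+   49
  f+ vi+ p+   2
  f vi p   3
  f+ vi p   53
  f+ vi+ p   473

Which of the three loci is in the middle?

The two most frequent reciprocal classes, f vi p+ and f+ vi+ p, are the parental types, so the F1 was f vi p+ / f+ vi+ p.
The two rarest classes, f vi p and f+ vi+ p+, are the double crossovers. Comparing them with the parentals, only the p allele has switched, so p is the middle locus and the order is vi – p – f.

p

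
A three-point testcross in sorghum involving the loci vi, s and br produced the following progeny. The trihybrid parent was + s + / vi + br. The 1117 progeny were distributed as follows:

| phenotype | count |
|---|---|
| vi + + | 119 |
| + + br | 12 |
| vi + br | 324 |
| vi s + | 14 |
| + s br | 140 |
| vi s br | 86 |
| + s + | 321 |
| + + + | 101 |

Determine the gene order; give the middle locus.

The two rarest classes, vi s + and + + br, are the double crossovers. Comparing them with the parentals, only the vi allele has switched, so vi is the middle locus and the order is s – vi – br.

vi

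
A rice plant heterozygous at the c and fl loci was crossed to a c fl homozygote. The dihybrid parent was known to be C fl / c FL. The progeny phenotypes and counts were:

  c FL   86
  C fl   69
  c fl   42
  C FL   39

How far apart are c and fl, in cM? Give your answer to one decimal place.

The recombinant classes are C FL and c fl: 39 + 42 = 81.
Recombination frequency = 81/236 = 0.3432 ≈ 34.3%, i.e. 34.3 cM.

34.3 cM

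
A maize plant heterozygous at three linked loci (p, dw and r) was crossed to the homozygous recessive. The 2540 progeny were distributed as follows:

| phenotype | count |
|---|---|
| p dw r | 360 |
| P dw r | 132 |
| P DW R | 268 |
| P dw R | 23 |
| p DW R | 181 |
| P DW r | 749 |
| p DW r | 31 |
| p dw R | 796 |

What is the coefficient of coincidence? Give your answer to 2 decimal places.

The two most frequent reciprocal classes, P DW r and p dw R, are the parental types, so the F1 was P DW r / p dw R.
The two rarest classes, p DW r and P dw R, are the double crossovers. Comparing them with the parentals, only the p allele has switched, so p is the middle locus and the order is r – p – dw.
r–p: (628 + 54)/2540 = 0.2685; p–dw: (313 + 54)/2540 = 0.1445.
Expected DCO frequency = 0.2685 × 0.1445 ≈ 0.03880; observed = 54/2540 ≈ 0.02126.
Coefficient of coincidence = 0.02126/0.03880 ≈ 0.55.

0.55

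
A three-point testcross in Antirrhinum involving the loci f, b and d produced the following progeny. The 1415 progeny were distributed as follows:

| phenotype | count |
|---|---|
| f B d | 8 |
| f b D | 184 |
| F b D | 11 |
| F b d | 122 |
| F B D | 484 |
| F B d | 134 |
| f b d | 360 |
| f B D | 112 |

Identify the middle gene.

b

The two most frequent reciprocal classes, f b d and F B D, are the parental types, so the F1 was f b d / F B D.
The two rarest classes, f B d and F b D, are the double crossovers. Comparing them with the parentals, only the b allele has switched, so b is the middle locus and the order is f – b – d.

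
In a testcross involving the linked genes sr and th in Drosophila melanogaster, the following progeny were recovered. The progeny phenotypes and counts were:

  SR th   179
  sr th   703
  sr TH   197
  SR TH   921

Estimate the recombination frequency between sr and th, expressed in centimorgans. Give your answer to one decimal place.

The two most frequent classes, SR TH (921) and sr th (703), are the parental types, so the F1 was SR TH / sr th.
The recombinant classes are SR th and sr TH: 179 + 197 = 376.
Recombination frequency = 376/2000 = 0.1880 ≈ 18.8%, i.e. 18.8 centimorgans.

18.8 centimorgans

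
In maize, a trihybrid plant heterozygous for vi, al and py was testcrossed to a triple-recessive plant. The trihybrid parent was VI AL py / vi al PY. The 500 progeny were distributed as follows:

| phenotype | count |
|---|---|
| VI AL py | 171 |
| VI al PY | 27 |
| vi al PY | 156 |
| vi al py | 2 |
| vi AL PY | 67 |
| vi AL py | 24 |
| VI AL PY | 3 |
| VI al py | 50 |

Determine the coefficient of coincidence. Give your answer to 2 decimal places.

The two rarest classes, VI AL PY and vi al py, are the double crossovers. Comparing them with the parentals, only the py allele has switched, so py is the middle locus and the order is al – py – vi.
al–py: (117 + 5)/500 = 0.2440; py–vi: (51 + 5)/500 = 0.1120.
Expected DCO frequency = 0.2440 × 0.1120 ≈ 0.02733; observed = 5/500 ≈ 0.01000.
Coefficient of coincidence = 0.01000/0.02733 ≈ 0.37.

0.37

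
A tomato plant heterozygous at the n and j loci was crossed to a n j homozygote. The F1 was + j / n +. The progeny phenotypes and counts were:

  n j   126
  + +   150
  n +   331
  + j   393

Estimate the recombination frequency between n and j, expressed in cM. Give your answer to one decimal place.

27.6 cM

The recombinant classes are + + and n j: 150 + 126 = 276.
Recombination frequency = 276/1000 = 0.2760 ≈ 27.6%, i.e. 27.6 cM.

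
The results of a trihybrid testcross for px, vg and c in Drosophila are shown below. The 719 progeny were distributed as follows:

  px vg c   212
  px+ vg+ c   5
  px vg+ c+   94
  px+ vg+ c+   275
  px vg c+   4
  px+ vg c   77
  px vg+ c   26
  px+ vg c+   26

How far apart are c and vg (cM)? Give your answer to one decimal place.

8.5 cM

The two most frequent reciprocal classes, px vg c and px+ vg+ c+, are the parental types, so the F1 was px vg c / px+ vg+ c+.
The two rarest classes, px vg c+ and px+ vg+ c, are the double crossovers. Comparing them with the parentals, only the c allele has switched, so c is the middle locus and the order is vg – c – px.
Crossovers in the vg–c interval produce the single-crossover classes px vg+ c and px+ vg c+ (26 + 26 = 52) plus the double crossovers (9).
RF(vg–c) = (52 + 9) / 719 = 61/719 = 0.0848 → 8.5 cM.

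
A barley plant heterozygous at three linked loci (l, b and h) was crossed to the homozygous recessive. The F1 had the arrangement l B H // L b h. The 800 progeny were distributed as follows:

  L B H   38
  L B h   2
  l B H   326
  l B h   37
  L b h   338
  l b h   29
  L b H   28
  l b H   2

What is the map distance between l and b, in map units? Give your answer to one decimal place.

The two rarest classes, l b H and L B h, are the double crossovers. Comparing them with the parentals, only the b allele has switched, so b is the middle locus and the order is l – b – h.
Crossovers in the l–b interval produce the single-crossover classes L B H and l b h (38 + 29 = 67) plus the double crossovers (4).
RF(l–b) = (67 + 4) / 800 = 71/800 = 0.0887 → 8.9 map units.

8.9 map units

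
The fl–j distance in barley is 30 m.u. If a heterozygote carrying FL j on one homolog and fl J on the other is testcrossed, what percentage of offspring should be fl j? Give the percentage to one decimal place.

A map distance of 30 m.u. corresponds to a recombination frequency of 0.300.
The F1 is FL j / fl J, so fl j is a recombinant gamete class with expected frequency r/2 = 0.300/2 = 0.1500.
That is 0.1500 = 15.0% of the progeny.

15.0%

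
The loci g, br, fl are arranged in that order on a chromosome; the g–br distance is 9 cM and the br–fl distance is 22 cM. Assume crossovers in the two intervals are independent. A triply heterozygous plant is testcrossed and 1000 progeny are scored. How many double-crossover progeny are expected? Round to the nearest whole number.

20

Map distances give recombination frequencies of 0.090 and 0.220 for the two intervals.
With no interference, expected double-crossover frequency = 0.090 × 0.220 = 0.01980.
Expected number = 0.01980 × 1000 = 19.80 ≈ 20.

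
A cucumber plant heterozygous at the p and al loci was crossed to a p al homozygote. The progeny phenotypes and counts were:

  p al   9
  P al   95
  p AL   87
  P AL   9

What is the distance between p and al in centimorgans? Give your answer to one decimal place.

The two most frequent classes, P al (95) and p AL (87), are the parental types, so the F1 was P al / p AL.
The recombinant classes are P AL and p al: 9 + 9 = 18.
Recombination frequency = 18/200 = 0.0900 ≈ 9.0%, i.e. 9.0 centimorgans.

9.0 centimorgans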